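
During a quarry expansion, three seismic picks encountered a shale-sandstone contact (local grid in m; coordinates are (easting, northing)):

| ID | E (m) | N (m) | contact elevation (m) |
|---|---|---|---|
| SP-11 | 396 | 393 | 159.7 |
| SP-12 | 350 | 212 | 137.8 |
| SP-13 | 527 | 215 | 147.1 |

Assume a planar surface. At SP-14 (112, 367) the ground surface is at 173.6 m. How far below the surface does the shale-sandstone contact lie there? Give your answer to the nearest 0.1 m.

31.1 m

Two edge vectors: SP-11→SP-12 = (-46, -181, -21.9), SP-11→SP-13 = (131, -178, -12.6).
Normal n = (SP-11→SP-12) × (SP-11→SP-13) = (-1617.6, -3448.5, 31899).
So ∂z/∂E = −n_x/n_z = 0.05071 and ∂z/∂N = −n_y/n_z = 0.10811.
Intercept c from SP-11: 159.7 − 20.08 − 42.49 = 97.13.
At (112, 367): z_contact = 5.68 + 39.68 + 97.13 = 142.49 m.
Depth below ground = 173.6 − 142.49 = 31.1 m.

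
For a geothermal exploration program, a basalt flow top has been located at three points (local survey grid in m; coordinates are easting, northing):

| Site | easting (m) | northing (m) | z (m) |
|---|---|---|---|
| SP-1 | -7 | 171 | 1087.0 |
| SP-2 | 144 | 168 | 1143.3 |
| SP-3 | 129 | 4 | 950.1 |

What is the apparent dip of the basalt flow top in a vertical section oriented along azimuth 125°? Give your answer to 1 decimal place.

Two edge vectors: SP-1→SP-2 = (151, -3, 56.3), SP-1→SP-3 = (136, -167, -136.9).
Normal n = (SP-1→SP-2) × (SP-1→SP-3) = (9812.8, 28328.7, -24809).
So ∂z/∂easting = −n_x/n_z = 0.39553 and ∂z/∂northing = −n_y/n_z = 1.14187.
Unit vector along 125° is (sin 125°, cos 125°) = (0.8192, -0.5736).
Slope in that direction = a·(0.8192) + b·(-0.5736) = −0.33095.
Apparent dip = arctan|0.33095| = 18.3° (true dip is 50.4°, so apparent ≤ true as expected).

18.3°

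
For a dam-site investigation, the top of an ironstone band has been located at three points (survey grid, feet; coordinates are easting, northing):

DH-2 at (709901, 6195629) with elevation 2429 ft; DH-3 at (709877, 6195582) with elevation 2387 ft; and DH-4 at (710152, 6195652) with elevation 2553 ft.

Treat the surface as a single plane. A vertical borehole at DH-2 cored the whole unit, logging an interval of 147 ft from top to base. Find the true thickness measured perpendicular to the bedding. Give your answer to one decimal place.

114.8 ft

Two edge vectors: DH-2→DH-3 = (-24, -47, -42), DH-2→DH-4 = (251, 23, 124).
Normal n = (DH-2→DH-3) × (DH-2→DH-4) = (-4862, -7566, 11245).
So ∂z/∂easting = −n_x/n_z = 0.43237 and ∂z/∂northing = −n_y/n_z = 0.67283.
|∇z| = √(a²+b²) = 0.79978, so dip δ = arctan(0.79978) = 38.65°.
True thickness = vertical thickness × cos δ = 147 × cos 38.65° = 114.8 ft.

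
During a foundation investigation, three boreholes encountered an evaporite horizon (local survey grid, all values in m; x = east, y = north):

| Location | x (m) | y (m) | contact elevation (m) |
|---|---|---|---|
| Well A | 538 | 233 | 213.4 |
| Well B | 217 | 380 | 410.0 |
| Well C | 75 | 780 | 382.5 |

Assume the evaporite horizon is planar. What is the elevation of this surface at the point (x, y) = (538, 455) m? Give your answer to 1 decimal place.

Let the plane be z = a·x + b·y + c.
Well B−Well A: −321a + 147b = 196.6;  Well C−Well A: −463a + 547b = 169.1.
Solving gives a = −0.76895, b = −0.34173.
Then c = 213.4 − a·538 − b·233 = 706.72.
At (538, 455): z = −413.7 − 155.5 + 706.72 = 137.5 m.

137.5 m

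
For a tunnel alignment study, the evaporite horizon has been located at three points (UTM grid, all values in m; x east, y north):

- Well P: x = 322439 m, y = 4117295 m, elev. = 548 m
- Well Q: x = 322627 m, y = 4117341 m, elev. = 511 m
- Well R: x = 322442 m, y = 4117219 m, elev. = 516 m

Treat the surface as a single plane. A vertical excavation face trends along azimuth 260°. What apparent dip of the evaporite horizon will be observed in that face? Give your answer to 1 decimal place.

12.5°

Let the plane be z = a·x + b·y + c.
Well Q−Well P: 188a + 46b = −37;  Well R−Well P: 3a − 76b = −32.
Solving gives a = −0.29696, b = 0.40933.
Unit vector along 260° is (sin 260°, cos 260°) = (-0.9848, -0.1736).
Slope in that direction = a·(-0.9848) + b·(-0.1736) = 0.22137.
Apparent dip = arctan|0.22137| = 12.5° (true dip is 26.8°, so apparent ≤ true as expected).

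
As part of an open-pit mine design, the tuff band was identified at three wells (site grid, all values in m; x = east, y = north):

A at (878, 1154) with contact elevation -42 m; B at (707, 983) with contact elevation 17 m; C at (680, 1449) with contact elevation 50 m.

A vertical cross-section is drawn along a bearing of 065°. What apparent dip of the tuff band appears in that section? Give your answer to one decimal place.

Let the plane be z = a·x + b·y + c.
B−A: −171a − 171b = 59;  C−A: −198a + 295b = 92.
Solving gives a = −0.39307, b = 0.04804.
Unit vector along 065° is (sin 65°, cos 65°) = (0.9063, 0.4226).
Slope in that direction = a·(0.9063) + b·(0.4226) = −0.33594.
Apparent dip = arctan|0.33594| = 18.6° (true dip is 21.6°, so apparent ≤ true as expected).

18.6°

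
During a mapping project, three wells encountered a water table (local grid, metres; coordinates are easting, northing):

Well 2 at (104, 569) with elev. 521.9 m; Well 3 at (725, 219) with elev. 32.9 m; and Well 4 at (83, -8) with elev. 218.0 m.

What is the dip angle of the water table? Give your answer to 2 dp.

Let the plane be z = a·easting + b·northing + c.
Well 3−Well 2: 621a − 350b = −489;  Well 4−Well 2: −21a − 577b = −303.9.
Solving gives a = −0.48073, b = 0.54419.
Gradient magnitude |∇z| = √(a² + b²) = √(0.23110 + 0.29614) = 0.72611.
True dip = arctan(0.72611) = 35.98°, dipping toward SE (azimuth ≈ 139°).

35.98°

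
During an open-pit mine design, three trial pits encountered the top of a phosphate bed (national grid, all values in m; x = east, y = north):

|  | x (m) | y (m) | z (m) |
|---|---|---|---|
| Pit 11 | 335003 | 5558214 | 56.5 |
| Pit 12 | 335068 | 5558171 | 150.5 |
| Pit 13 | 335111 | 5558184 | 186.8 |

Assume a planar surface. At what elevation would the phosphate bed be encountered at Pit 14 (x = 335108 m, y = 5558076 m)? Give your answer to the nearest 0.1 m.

251.2 m

Let the plane be z = a·x + b·y + c.
Pit 12−Pit 11: 65a − 43b = 94;  Pit 13−Pit 11: 108a − 30b = 130.3.
Solving gives a = 1.032999258, b = −0.624536006.
Then c = 56.5 − a·335003 − b·5558214 = 3125303.42.
At (335108, 5558076): z = 346166.3 − 3471218.6 + 3125303.42 = 251.2 m.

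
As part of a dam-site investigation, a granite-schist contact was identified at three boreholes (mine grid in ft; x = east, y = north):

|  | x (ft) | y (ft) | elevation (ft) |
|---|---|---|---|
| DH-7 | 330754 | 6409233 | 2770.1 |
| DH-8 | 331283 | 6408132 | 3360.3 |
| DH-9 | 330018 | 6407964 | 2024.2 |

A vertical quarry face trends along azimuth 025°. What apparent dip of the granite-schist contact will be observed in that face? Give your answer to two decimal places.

Let the plane be z = a·x + b·y + c.
DH-8−DH-7: 529a − 1101b = 590.2;  DH-9−DH-7: −736a − 1269b = −745.9.
Solving gives a = 1.05977, b = −0.02687.
Unit vector along 025° is (sin 25°, cos 25°) = (0.4226, 0.9063).
Slope in that direction = a·(0.4226) + b·(0.9063) = 0.42353.
Apparent dip = arctan|0.42353| = 22.95° (true dip is 46.7°, so apparent ≤ true as expected).

22.95°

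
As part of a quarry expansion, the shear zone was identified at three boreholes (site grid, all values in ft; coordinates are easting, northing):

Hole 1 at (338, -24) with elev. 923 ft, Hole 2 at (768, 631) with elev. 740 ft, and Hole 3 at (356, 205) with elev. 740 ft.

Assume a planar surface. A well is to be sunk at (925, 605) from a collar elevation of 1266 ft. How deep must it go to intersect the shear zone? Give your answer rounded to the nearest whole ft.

Two edge vectors: Hole 1→Hole 2 = (430, 655, -183), Hole 1→Hole 3 = (18, 229, -183).
Normal n = (Hole 1→Hole 2) × (Hole 1→Hole 3) = (-77958, 75396, 86680).
So ∂z/∂easting = −n_x/n_z = 0.89938 and ∂z/∂northing = −n_y/n_z = −0.86982.
Intercept c from Hole 1: 923 − 303.99 − 20.88 = 598.13.
At (925, 605): z_contact = 831.9 − 526.2 + 598.13 = 903.8 ft.
Depth below ground = 1266 − 903.8 = 362 ft.

362 ft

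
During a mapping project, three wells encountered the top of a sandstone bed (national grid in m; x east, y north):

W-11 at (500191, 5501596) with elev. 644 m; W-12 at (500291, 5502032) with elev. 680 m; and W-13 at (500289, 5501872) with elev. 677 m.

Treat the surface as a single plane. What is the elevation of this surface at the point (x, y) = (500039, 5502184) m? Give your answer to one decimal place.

608.1 m

Two edge vectors: W-11→W-12 = (100, 436, 36), W-11→W-13 = (98, 276, 33).
Normal n = (W-11→W-12) × (W-11→W-13) = (4452, 228, -15128).
So ∂z/∂x = −n_x/n_z = 0.294288736 and ∂z/∂y = −n_y/n_z = 0.015071391.
Intercept c from W-11: 644 − 147200.58 − 82916.70 = −229473.28.
At (500039, 5502184): z = 147155.8 + 82925.6 − 229473.28 = 608.1 m.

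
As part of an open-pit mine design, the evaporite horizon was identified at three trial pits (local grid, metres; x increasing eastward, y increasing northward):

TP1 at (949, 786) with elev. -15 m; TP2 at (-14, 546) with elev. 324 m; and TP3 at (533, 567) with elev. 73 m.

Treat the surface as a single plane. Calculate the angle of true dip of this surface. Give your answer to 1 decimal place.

34.9°

Let the plane be z = a·x + b·y + c.
TP2−TP1: −963a − 240b = 339;  TP3−TP1: −416a − 219b = 88.
Solving gives a = −0.47832, b = 0.50677.
Gradient magnitude |∇z| = √(a² + b²) = √(0.22879 + 0.25681) = 0.69685.
True dip = arctan(0.69685) = 34.9°, dipping toward SE (azimuth ≈ 137°).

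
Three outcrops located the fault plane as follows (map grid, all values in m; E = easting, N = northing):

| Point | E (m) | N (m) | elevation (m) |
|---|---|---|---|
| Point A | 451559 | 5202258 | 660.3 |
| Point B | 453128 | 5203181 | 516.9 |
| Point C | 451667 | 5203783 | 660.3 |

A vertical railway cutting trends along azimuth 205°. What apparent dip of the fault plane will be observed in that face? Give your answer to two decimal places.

Two edge vectors: Point A→Point B = (1569, 923, -143.4), Point A→Point C = (108, 1525, 0).
Normal n = (Point A→Point B) × (Point A→Point C) = (218685, -15487.2, 2293041).
So ∂z/∂E = −n_x/n_z = −0.09537 and ∂z/∂N = −n_y/n_z = 0.00675.
Unit vector along 205° is (sin 205°, cos 205°) = (-0.4226, -0.9063).
Slope in that direction = a·(-0.4226) + b·(-0.9063) = 0.03418.
Apparent dip = arctan|0.03418| = 1.96° (true dip is 5.5°, so apparent ≤ true as expected).

1.96°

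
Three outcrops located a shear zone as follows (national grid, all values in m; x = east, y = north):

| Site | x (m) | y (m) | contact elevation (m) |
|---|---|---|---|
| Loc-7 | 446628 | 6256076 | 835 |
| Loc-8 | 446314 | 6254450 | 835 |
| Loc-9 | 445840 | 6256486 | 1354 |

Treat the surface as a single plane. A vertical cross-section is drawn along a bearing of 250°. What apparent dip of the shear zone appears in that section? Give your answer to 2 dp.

Let the plane be z = a·x + b·y + c.
Loc-8−Loc-7: −314a − 1626b = 0;  Loc-9−Loc-7: −788a + 410b = 519.
Solving gives a = −0.59849, b = 0.11558.
Unit vector along 250° is (sin 250°, cos 250°) = (-0.9397, -0.3420).
Slope in that direction = a·(-0.9397) + b·(-0.3420) = 0.52287.
Apparent dip = arctan|0.52287| = 27.60° (true dip is 31.4°, so apparent ≤ true as expected).

27.60°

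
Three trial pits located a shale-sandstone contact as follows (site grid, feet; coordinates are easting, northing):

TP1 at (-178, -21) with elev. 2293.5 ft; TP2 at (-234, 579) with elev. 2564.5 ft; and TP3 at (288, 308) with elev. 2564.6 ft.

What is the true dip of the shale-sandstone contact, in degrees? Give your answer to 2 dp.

28.14°

Two edge vectors: TP1→TP2 = (-56, 600, 271), TP1→TP3 = (466, 329, 271.1).
Normal n = (TP1→TP2) × (TP1→TP3) = (73501, 141467.6, -298024).
So ∂z/∂easting = −n_x/n_z = 0.24663 and ∂z/∂northing = −n_y/n_z = 0.47469.
Gradient magnitude |∇z| = √(a² + b²) = √(0.06083 + 0.22533) = 0.53493.
True dip = arctan(0.53493) = 28.14°, dipping toward SSW (azimuth ≈ 207°).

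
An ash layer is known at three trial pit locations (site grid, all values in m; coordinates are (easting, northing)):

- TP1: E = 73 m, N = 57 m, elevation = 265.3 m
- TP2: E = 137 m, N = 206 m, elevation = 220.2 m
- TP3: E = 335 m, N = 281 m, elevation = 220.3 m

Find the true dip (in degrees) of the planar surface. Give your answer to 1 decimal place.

21.2°

Let the plane be z = a·E + b·N + c.
TP2−TP1: 64a + 149b = −45.1;  TP3−TP1: 262a + 224b = −45.
Solving gives a = 0.13754, b = −0.36176.
Gradient magnitude |∇z| = √(a² + b²) = √(0.01892 + 0.13087) = 0.38702.
True dip = arctan(0.38702) = 21.2°, dipping toward NNW (azimuth ≈ 339°).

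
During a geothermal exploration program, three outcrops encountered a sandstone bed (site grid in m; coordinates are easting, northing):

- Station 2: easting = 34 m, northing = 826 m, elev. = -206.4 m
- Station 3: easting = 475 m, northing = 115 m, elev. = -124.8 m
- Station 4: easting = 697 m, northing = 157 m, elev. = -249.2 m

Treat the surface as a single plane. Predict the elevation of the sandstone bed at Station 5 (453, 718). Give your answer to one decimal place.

-363.7 m

Let the plane be z = a·easting + b·northing + c.
Station 3−Station 2: 441a − 711b = 81.6;  Station 4−Station 2: 663a − 669b = −42.8.
Solving gives a = −0.48208, b = −0.41378.
Then c = -206.4 − a·34 − b·826 = 151.77.
At (453, 718): z = −218.4 − 297.1 + 151.77 = -363.7 m.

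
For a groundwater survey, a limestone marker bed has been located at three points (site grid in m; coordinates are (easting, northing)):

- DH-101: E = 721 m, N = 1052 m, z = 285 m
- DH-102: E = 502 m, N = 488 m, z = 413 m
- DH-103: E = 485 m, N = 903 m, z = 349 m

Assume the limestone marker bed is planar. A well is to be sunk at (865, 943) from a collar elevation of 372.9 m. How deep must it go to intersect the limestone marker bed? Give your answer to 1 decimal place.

94.7 m

Two edge vectors: DH-101→DH-102 = (-219, -564, 128), DH-101→DH-103 = (-236, -149, 64).
Normal n = (DH-101→DH-102) × (DH-101→DH-103) = (-17024, -16192, -100473).
So ∂z/∂E = −n_x/n_z = −0.169439 and ∂z/∂N = −n_y/n_z = −0.161158.
Intercept c from DH-101: 285 + 122.17 + 169.54 = 576.70.
At (865, 943): z_contact = −146.56 − 151.97 + 576.70 = 278.17 m.
Depth below ground = 372.9 − 278.17 = 94.7 m.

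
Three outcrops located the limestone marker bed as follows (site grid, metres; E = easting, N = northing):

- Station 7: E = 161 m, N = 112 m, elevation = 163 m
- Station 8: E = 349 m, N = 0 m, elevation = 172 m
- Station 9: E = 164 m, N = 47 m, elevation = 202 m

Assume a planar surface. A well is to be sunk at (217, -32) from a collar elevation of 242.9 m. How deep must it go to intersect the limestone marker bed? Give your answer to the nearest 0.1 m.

Let the plane be z = a·E + b·N + c.
Station 8−Station 7: 188a − 112b = 9;  Station 9−Station 7: 3a − 65b = 39.
Solving gives a = −0.31833, b = −0.61469.
Then c = 163 − a·161 − b·112 = 283.10.
At (217, -32): z_contact = −69.08 + 19.67 + 283.10 = 233.69 m.
Depth below ground = 242.9 − 233.69 = 9.2 m.

9.2 m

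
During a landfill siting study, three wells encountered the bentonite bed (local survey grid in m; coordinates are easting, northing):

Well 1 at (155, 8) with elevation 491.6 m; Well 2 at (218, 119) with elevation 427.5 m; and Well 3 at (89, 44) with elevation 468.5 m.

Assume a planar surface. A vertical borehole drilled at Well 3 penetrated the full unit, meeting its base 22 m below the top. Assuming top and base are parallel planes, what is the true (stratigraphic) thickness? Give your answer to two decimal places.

Let the plane be z = a·easting + b·northing + c.
Well 2−Well 1: 63a + 111b = −64.1;  Well 3−Well 1: −66a + 36b = −23.1.
Solving gives a = 0.02674, b = −0.59265.
|∇z| = √(a²+b²) = 0.59325, so dip δ = arctan(0.59325) = 30.68°.
True thickness = vertical thickness × cos δ = 22 × cos 30.68° = 18.92 m.

18.92 m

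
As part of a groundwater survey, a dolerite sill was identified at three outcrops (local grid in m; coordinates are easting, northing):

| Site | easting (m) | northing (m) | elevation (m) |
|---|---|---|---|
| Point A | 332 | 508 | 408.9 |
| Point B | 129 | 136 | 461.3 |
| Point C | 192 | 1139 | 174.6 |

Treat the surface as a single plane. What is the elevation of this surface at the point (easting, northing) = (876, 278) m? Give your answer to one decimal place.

642.3 m

Let the plane be z = a·easting + b·northing + c.
Point B−Point A: −203a − 372b = 52.4;  Point C−Point A: −140a + 631b = −234.3.
Solving gives a = 0.300240, b = −0.304701.
Then c = 408.9 − a·332 − b·508 = 464.01.
At (876, 278): z = 263.0 − 84.7 + 464.01 = 642.3 m.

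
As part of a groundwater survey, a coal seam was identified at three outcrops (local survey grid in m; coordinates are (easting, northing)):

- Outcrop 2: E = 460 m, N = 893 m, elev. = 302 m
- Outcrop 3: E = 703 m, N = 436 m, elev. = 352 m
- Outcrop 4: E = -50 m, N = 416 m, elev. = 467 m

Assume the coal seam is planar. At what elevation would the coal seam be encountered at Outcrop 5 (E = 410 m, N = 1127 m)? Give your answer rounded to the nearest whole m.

265 m

Two edge vectors: Outcrop 2→Outcrop 3 = (243, -457, 50), Outcrop 2→Outcrop 4 = (-510, -477, 165).
Normal n = (Outcrop 2→Outcrop 3) × (Outcrop 2→Outcrop 4) = (-51555, -65595, -348981).
So ∂z/∂E = −n_x/n_z = −0.14773 and ∂z/∂N = −n_y/n_z = −0.18796.
Intercept c from Outcrop 2: 302 + 67.96 + 167.85 = 537.81.
At (410, 1127): z = −60.6 − 211.8 + 537.81 = 265.4 m.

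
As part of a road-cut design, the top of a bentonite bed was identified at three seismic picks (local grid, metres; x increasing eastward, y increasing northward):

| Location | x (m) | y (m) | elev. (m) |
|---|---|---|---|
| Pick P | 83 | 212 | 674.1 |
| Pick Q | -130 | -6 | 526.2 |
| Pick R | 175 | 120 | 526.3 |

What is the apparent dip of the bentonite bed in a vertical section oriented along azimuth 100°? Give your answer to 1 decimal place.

Let the plane be z = a·x + b·y + c.
Pick Q−Pick P: −213a − 218b = −147.9;  Pick R−Pick P: 92a − 92b = −147.8.
Solving gives a = −0.46942, b = 1.13710.
Unit vector along 100° is (sin 100°, cos 100°) = (0.9848, -0.1736).
Slope in that direction = a·(0.9848) + b·(-0.1736) = −0.65975.
Apparent dip = arctan|0.65975| = 33.4° (true dip is 50.9°, so apparent ≤ true as expected).

33.4°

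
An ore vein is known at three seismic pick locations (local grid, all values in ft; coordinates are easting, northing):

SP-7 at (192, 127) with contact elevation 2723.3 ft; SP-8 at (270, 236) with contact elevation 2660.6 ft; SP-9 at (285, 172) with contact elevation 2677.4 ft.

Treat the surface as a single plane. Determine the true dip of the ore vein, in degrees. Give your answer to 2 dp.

25.31°

Let the plane be z = a·easting + b·northing + c.
SP-8−SP-7: 78a + 109b = −62.7;  SP-9−SP-7: 93a + 45b = −45.9.
Solving gives a = −0.32920, b = −0.33966.
Gradient magnitude |∇z| = √(a² + b²) = √(0.10837 + 0.11537) = 0.47301.
True dip = arctan(0.47301) = 25.31°, dipping toward NE (azimuth ≈ 044°).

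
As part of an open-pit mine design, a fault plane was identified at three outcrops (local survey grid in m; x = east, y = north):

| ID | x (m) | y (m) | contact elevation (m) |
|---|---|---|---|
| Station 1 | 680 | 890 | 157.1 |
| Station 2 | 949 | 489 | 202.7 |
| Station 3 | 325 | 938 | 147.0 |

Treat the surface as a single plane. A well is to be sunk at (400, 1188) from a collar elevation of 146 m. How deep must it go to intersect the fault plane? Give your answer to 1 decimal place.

23.9 m

Two edge vectors: Station 1→Station 2 = (269, -401, 45.6), Station 1→Station 3 = (-355, 48, -10.1).
Normal n = (Station 1→Station 2) × (Station 1→Station 3) = (1861.3, -13471.1, -129443).
So ∂z/∂x = −n_x/n_z = 0.014379 and ∂z/∂y = −n_y/n_z = −0.104070.
Intercept c from Station 1: 157.1 − 9.78 + 92.62 = 239.94.
At (400, 1188): z_contact = 5.75 − 123.63 + 239.94 = 122.06 m.
Depth below ground = 146 − 122.06 = 23.9 m.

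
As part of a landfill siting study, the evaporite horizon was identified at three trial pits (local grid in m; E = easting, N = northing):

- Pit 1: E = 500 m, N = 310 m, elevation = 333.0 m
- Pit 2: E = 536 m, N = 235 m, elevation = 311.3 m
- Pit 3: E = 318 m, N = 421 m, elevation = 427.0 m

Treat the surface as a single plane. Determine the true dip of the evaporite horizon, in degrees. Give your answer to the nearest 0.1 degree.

Two edge vectors: Pit 1→Pit 2 = (36, -75, -21.7), Pit 1→Pit 3 = (-182, 111, 94).
Normal n = (Pit 1→Pit 2) × (Pit 1→Pit 3) = (-4641.3, 565.4, -9654).
So ∂z/∂E = −n_x/n_z = −0.48076 and ∂z/∂N = −n_y/n_z = 0.05857.
Gradient magnitude |∇z| = √(a² + b²) = √(0.23113 + 0.00343) = 0.48432.
True dip = arctan(0.48432) = 25.8°, dipping toward E (azimuth ≈ 097°).

25.8°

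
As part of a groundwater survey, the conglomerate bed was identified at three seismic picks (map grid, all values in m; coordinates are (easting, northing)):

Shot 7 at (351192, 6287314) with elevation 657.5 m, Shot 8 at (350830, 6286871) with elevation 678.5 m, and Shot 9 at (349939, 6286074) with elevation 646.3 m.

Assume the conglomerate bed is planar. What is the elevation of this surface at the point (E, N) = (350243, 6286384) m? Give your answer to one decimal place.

Let the plane be z = a·E + b·N + c.
Shot 8−Shot 7: −362a − 443b = 21;  Shot 9−Shot 7: −1253a − 1240b = −11.2.
Solving gives a = 0.291919886, b = −0.285948079.
Then c = 657.5 − a·351192 − b·6287314 = 1695982.93.
At (350243, 6286384): z = 102242.9 − 1797579.4 + 1695982.93 = 646.4 m.

646.4 m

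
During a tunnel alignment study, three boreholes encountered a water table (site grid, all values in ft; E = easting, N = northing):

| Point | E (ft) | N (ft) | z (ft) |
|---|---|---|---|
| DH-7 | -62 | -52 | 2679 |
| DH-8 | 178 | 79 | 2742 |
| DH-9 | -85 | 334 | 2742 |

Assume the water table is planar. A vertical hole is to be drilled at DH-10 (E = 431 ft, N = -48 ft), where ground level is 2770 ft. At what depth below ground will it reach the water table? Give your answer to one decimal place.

Two edge vectors: DH-7→DH-8 = (240, 131, 63), DH-7→DH-9 = (-23, 386, 63).
Normal n = (DH-7→DH-8) × (DH-7→DH-9) = (-16065, -16569, 95653).
So ∂z/∂E = −n_x/n_z = 0.16795 and ∂z/∂N = −n_y/n_z = 0.17322.
Intercept c from DH-7: 2679 + 10.41 + 9.01 = 2698.42.
At (431, -48): z_contact = 72.39 − 8.31 + 2698.42 = 2762.49 ft.
Depth below ground = 2770 − 2762.49 = 7.5 ft.

7.5 ft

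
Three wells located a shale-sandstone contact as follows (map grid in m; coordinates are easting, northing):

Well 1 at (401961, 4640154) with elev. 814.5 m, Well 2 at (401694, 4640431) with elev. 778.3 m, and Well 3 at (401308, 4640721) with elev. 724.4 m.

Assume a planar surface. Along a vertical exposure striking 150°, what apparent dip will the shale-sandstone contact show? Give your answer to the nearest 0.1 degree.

Two edge vectors: Well 1→Well 2 = (-267, 277, -36.2), Well 1→Well 3 = (-653, 567, -90.1).
Normal n = (Well 1→Well 2) × (Well 1→Well 3) = (-4432.3, -418.1, 29492).
So ∂z/∂easting = −n_x/n_z = 0.15029 and ∂z/∂northing = −n_y/n_z = 0.01418.
Unit vector along 150° is (sin 150°, cos 150°) = (0.5000, -0.8660).
Slope in that direction = a·(0.5000) + b·(-0.8660) = 0.06287.
Apparent dip = arctan|0.06287| = 3.6° (true dip is 8.6°, so apparent ≤ true as expected).

3.6°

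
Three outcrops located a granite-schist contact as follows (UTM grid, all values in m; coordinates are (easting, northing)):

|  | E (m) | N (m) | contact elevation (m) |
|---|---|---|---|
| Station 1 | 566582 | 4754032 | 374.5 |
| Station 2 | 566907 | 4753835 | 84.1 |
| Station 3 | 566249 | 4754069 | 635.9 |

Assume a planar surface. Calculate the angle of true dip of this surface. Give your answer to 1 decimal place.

38.4°

Two edge vectors: Station 1→Station 2 = (325, -197, -290.4), Station 1→Station 3 = (-333, 37, 261.4).
Normal n = (Station 1→Station 2) × (Station 1→Station 3) = (-40751, 11748.2, -53576).
So ∂z/∂E = −n_x/n_z = −0.76062 and ∂z/∂N = −n_y/n_z = 0.21928.
Gradient magnitude |∇z| = √(a² + b²) = √(0.57854 + 0.04808) = 0.79160.
True dip = arctan(0.79160) = 38.4°, dipping toward ESE (azimuth ≈ 106°).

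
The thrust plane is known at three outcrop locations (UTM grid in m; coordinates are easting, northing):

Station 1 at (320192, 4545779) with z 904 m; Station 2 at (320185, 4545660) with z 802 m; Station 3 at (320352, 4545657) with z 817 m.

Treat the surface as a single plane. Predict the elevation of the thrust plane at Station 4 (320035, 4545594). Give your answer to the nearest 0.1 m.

730.1 m

Two edge vectors: Station 1→Station 2 = (-7, -119, -102), Station 1→Station 3 = (160, -122, -87).
Normal n = (Station 1→Station 2) × (Station 1→Station 3) = (-2091, -16929, 19894).
So ∂z/∂easting = −n_x/n_z = 0.105107067 and ∂z/∂northing = −n_y/n_z = 0.850960088.
Intercept c from Station 1: 904 − 33654.44 − 3868276.50 = −3901026.94.
At (320035, 4545594): z = 33637.9 + 3868119.1 − 3901026.94 = 730.1 m.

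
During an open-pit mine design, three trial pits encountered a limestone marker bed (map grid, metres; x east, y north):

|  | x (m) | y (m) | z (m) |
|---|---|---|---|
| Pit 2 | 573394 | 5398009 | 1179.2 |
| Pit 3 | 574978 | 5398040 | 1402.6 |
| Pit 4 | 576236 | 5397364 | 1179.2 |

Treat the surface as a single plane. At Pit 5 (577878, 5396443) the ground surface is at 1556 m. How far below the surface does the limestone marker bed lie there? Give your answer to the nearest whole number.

691 m

Two edge vectors: Pit 2→Pit 3 = (1584, 31, 223.4), Pit 2→Pit 4 = (2842, -645, 0).
Normal n = (Pit 2→Pit 3) × (Pit 2→Pit 4) = (144093, 634902.8, -1109782).
So ∂z/∂x = −n_x/n_z = 0.12983901 and ∂z/∂y = −n_y/n_z = 0.57209686.
Intercept c from Pit 2: 1179.2 − 74448.91 − 3088184.01 = −3161453.72.
At (577878, 5396443): z_contact = 75031.1 + 3087288.1 − 3161453.72 = 865.5 m.
Depth below ground = 1556 − 865.5 = 691 m.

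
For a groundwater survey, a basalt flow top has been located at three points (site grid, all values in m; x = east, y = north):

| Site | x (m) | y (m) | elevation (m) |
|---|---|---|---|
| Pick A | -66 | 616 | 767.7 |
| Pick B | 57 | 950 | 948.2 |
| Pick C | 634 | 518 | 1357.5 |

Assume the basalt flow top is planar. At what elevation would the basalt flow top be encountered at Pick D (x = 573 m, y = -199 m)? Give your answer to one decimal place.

1147.3 m

Two edge vectors: Pick A→Pick B = (123, 334, 180.5), Pick A→Pick C = (700, -98, 589.8).
Normal n = (Pick A→Pick B) × (Pick A→Pick C) = (214682.2, 53804.6, -245854).
So ∂z/∂x = −n_x/n_z = 0.87321 and ∂z/∂y = −n_y/n_z = 0.21885.
Intercept c from Pick A: 767.7 + 57.63 − 134.81 = 690.52.
At (573, -199): z = 500.3 − 43.6 + 690.52 = 1147.3 m.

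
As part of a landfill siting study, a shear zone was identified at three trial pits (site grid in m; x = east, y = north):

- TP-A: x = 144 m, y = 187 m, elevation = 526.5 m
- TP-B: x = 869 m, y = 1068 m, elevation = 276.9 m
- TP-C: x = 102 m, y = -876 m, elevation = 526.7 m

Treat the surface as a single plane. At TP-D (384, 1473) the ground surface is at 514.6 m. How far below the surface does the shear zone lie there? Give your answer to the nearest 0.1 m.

56.7 m

Let the plane be z = a·x + b·y + c.
TP-B−TP-A: 725a + 881b = −249.6;  TP-C−TP-A: −42a − 1063b = 0.2.
Solving gives a = −0.361399, b = 0.014091.
Then c = 526.5 − a·144 − b·187 = 575.91.
At (384, 1473): z_contact = −138.78 + 20.76 + 575.91 = 457.89 m.
Depth below ground = 514.6 − 457.89 = 56.7 m.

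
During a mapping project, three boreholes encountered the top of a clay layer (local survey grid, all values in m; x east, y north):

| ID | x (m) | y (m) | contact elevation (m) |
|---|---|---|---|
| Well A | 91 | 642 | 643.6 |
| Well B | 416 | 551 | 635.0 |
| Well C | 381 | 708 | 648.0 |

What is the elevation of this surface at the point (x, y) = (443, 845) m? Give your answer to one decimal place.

659.0 m

Two edge vectors: Well A→Well B = (325, -91, -8.6), Well A→Well C = (290, 66, 4.4).
Normal n = (Well A→Well B) × (Well A→Well C) = (167.2, -3924, 47840).
So ∂z/∂x = −n_x/n_z = −0.00349 and ∂z/∂y = −n_y/n_z = 0.08202.
Intercept c from Well A: 643.6 + 0.32 − 52.66 = 591.26.
At (443, 845): z = −1.5 + 69.3 + 591.26 = 659.0 m.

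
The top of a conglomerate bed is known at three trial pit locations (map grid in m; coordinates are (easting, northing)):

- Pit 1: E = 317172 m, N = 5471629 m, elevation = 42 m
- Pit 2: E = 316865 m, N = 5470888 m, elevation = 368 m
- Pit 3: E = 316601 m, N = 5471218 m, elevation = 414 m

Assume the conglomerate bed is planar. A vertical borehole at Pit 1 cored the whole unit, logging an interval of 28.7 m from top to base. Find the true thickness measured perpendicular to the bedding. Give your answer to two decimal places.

25.31 m

Two edge vectors: Pit 1→Pit 2 = (-307, -741, 326), Pit 1→Pit 3 = (-571, -411, 372).
Normal n = (Pit 1→Pit 2) × (Pit 1→Pit 3) = (-141666, -71942, -296934).
So ∂z/∂E = −n_x/n_z = −0.47710 and ∂z/∂N = −n_y/n_z = −0.24228.
|∇z| = √(a²+b²) = 0.53509, so dip δ = arctan(0.53509) = 28.15°.
True thickness = vertical thickness × cos δ = 28.7 × cos 28.15° = 25.31 m.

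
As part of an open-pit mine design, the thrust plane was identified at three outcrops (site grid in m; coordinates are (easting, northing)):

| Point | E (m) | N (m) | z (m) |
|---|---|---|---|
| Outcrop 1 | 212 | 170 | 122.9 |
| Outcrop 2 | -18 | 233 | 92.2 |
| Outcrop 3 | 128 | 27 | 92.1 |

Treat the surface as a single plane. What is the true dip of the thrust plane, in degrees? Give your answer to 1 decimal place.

11.5°

Let the plane be z = a·E + b·N + c.
Outcrop 2−Outcrop 1: −230a + 63b = −30.7;  Outcrop 3−Outcrop 1: −84a − 143b = −30.8.
Solving gives a = 0.16580, b = 0.11799.
Gradient magnitude |∇z| = √(a² + b²) = √(0.02749 + 0.01392) = 0.20350.
True dip = arctan(0.20350) = 11.5°, dipping toward SW (azimuth ≈ 235°).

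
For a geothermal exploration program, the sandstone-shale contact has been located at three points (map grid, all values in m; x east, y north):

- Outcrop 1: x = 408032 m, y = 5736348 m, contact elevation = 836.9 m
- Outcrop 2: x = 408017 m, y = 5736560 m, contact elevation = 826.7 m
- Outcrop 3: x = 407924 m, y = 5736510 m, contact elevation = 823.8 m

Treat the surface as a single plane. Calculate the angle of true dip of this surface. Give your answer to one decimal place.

4.0°

Two edge vectors: Outcrop 1→Outcrop 2 = (-15, 212, -10.2), Outcrop 1→Outcrop 3 = (-108, 162, -13.1).
Normal n = (Outcrop 1→Outcrop 2) × (Outcrop 1→Outcrop 3) = (-1124.8, 905.1, 20466).
So ∂z/∂x = −n_x/n_z = 0.05496 and ∂z/∂y = −n_y/n_z = −0.04422.
Gradient magnitude |∇z| = √(a² + b²) = √(0.00302 + 0.00196) = 0.07054.
True dip = arctan(0.07054) = 4.0°, dipping toward NW (azimuth ≈ 309°).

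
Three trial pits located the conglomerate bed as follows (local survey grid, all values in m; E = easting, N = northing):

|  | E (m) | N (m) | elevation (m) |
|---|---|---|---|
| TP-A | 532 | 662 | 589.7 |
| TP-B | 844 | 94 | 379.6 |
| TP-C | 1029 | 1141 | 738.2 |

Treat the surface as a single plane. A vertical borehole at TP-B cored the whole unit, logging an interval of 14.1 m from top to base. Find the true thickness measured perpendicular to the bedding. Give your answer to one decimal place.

Two edge vectors: TP-A→TP-B = (312, -568, -210.1), TP-A→TP-C = (497, 479, 148.5).
Normal n = (TP-A→TP-B) × (TP-A→TP-C) = (16289.9, -150751.7, 431744).
So ∂z/∂E = −n_x/n_z = −0.03773 and ∂z/∂N = −n_y/n_z = 0.34917.
|∇z| = √(a²+b²) = 0.35120, so dip δ = arctan(0.35120) = 19.35°.
True thickness = vertical thickness × cos δ = 14.1 × cos 19.35° = 13.3 m.

13.3 m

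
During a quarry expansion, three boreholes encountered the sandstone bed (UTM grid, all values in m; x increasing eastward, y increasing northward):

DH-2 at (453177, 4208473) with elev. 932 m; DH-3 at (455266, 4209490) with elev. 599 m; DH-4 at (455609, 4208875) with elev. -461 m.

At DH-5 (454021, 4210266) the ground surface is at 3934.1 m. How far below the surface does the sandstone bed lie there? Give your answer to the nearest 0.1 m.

Let the plane be z = a·x + b·y + c.
DH-3−DH-2: 2089a + 1017b = −333;  DH-4−DH-2: 2432a + 402b = −1393.
Solving gives a = −0.785285076, b = 1.285605234.
Then c = 932 − a·453177 − b·4208473 = −5053629.78.
At (454021, 4210266): z_contact = −356535.92 + 5412740.01 − 5053629.78 = 2574.31 m.
Depth below ground = 3934.1 − 2574.31 = 1359.8 m.

1359.8 m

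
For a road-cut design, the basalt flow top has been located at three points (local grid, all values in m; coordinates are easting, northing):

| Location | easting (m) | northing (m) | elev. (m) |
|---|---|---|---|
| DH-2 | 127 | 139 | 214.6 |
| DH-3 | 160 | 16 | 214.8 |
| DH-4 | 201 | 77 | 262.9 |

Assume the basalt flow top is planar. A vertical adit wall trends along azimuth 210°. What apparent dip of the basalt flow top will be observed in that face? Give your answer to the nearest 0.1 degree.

31.5°

Let the plane be z = a·easting + b·northing + c.
DH-3−DH-2: 33a − 123b = 0.2;  DH-4−DH-2: 74a − 62b = 48.3.
Solving gives a = 0.84021, b = 0.22380.
Unit vector along 210° is (sin 210°, cos 210°) = (-0.5000, -0.8660).
Slope in that direction = a·(-0.5000) + b·(-0.8660) = −0.61392.
Apparent dip = arctan|0.61392| = 31.5° (true dip is 41.0°, so apparent ≤ true as expected).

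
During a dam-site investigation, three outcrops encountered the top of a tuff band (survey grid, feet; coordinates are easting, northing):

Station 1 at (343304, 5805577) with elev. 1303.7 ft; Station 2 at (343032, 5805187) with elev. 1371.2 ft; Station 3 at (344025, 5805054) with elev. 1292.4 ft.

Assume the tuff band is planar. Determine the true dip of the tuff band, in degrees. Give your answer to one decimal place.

Two edge vectors: Station 1→Station 2 = (-272, -390, 67.5), Station 1→Station 3 = (721, -523, -11.3).
Normal n = (Station 1→Station 2) × (Station 1→Station 3) = (39709.5, 45593.9, 423446).
So ∂z/∂easting = −n_x/n_z = −0.09378 and ∂z/∂northing = −n_y/n_z = −0.10767.
Gradient magnitude |∇z| = √(a² + b²) = √(0.00879 + 0.01159) = 0.14279.
True dip = arctan(0.14279) = 8.1°, dipping toward NE (azimuth ≈ 041°).

8.1°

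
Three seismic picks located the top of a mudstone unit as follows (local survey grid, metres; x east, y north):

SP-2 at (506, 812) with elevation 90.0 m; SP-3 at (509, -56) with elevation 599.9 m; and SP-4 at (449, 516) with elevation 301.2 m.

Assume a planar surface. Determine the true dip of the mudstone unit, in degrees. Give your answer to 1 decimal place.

41.1°

Two edge vectors: SP-2→SP-3 = (3, -868, 509.9), SP-2→SP-4 = (-57, -296, 211.2).
Normal n = (SP-2→SP-3) × (SP-2→SP-4) = (-32391.2, -29697.9, -50364).
So ∂z/∂x = −n_x/n_z = −0.64314 and ∂z/∂y = −n_y/n_z = −0.58967.
Gradient magnitude |∇z| = √(a² + b²) = √(0.41363 + 0.34771) = 0.87255.
True dip = arctan(0.87255) = 41.1°, dipping toward NE (azimuth ≈ 047°).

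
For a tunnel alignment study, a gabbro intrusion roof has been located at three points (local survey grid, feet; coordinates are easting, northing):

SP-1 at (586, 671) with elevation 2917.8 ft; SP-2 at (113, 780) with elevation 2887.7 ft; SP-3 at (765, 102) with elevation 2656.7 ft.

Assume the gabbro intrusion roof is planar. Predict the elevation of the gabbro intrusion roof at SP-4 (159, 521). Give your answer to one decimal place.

2762.4 ft

Two edge vectors: SP-1→SP-2 = (-473, 109, -30.1), SP-1→SP-3 = (179, -569, -261.1).
Normal n = (SP-1→SP-2) × (SP-1→SP-3) = (-45586.8, -128888.2, 249626).
So ∂z/∂easting = −n_x/n_z = 0.18262 and ∂z/∂northing = −n_y/n_z = 0.51633.
Intercept c from SP-1: 2917.8 − 107.02 − 346.45 = 2464.33.
At (159, 521): z = 29.0 + 269.0 + 2464.33 = 2762.4 ft.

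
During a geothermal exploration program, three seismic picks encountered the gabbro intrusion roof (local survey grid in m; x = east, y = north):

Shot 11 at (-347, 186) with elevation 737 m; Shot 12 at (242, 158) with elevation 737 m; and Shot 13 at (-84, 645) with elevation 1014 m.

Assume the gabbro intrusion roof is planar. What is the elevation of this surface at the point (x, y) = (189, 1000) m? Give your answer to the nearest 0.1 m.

Two edge vectors: Shot 11→Shot 12 = (589, -28, 0), Shot 11→Shot 13 = (263, 459, 277).
Normal n = (Shot 11→Shot 12) × (Shot 11→Shot 13) = (-7756, -163153, 277715).
So ∂z/∂x = −n_x/n_z = 0.027928 and ∂z/∂y = −n_y/n_z = 0.587484.
Intercept c from Shot 11: 737 + 9.69 − 109.27 = 637.42.
At (189, 1000): z = 5.3 + 587.5 + 637.42 = 1230.2 m.

1230.2 m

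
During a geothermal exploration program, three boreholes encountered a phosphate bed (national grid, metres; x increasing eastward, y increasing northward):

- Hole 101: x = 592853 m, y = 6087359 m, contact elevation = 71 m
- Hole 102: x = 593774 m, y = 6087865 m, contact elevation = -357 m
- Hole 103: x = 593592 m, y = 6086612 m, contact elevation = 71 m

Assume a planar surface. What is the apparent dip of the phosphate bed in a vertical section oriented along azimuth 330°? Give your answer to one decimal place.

Two edge vectors: Hole 101→Hole 102 = (921, 506, -428), Hole 101→Hole 103 = (739, -747, 0).
Normal n = (Hole 101→Hole 102) × (Hole 101→Hole 103) = (-319716, -316292, -1061921).
So ∂z/∂x = −n_x/n_z = −0.30107 and ∂z/∂y = −n_y/n_z = −0.29785.
Unit vector along 330° is (sin 330°, cos 330°) = (-0.5000, 0.8660).
Slope in that direction = a·(-0.5000) + b·(0.8660) = −0.10741.
Apparent dip = arctan|0.10741| = 6.1° (true dip is 23.0°, so apparent ≤ true as expected).

6.1°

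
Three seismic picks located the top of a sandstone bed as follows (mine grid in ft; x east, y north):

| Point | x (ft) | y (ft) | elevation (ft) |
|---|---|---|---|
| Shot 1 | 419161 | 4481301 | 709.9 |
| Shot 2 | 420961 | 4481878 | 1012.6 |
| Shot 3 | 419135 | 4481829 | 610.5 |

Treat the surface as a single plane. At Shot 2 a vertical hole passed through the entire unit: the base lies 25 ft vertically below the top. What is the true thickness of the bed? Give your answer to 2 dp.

Two edge vectors: Shot 1→Shot 2 = (1800, 577, 302.7), Shot 1→Shot 3 = (-26, 528, -99.4).
Normal n = (Shot 1→Shot 2) × (Shot 1→Shot 3) = (-217179.4, 171049.8, 965402).
So ∂z/∂x = −n_x/n_z = 0.22496 and ∂z/∂y = −n_y/n_z = −0.17718.
|∇z| = √(a²+b²) = 0.28636, so dip δ = arctan(0.28636) = 15.98°.
True thickness = vertical thickness × cos δ = 25 × cos 15.98° = 24.03 ft.

24.03 ft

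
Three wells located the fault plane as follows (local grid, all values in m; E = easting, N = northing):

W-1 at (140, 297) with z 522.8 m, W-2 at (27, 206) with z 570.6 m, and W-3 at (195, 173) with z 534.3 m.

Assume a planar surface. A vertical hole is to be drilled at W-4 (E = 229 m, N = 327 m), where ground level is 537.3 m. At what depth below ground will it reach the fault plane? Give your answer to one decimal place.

Let the plane be z = a·E + b·N + c.
W-2−W-1: −113a − 91b = 47.8;  W-3−W-1: 55a − 124b = 11.5.
Solving gives a = −0.25665, b = −0.20658.
Then c = 522.8 − a·140 − b·297 = 620.08.
At (229, 327): z_contact = −58.77 − 67.55 + 620.08 = 493.76 m.
Depth below ground = 537.3 − 493.76 = 43.5 m.

43.5 m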